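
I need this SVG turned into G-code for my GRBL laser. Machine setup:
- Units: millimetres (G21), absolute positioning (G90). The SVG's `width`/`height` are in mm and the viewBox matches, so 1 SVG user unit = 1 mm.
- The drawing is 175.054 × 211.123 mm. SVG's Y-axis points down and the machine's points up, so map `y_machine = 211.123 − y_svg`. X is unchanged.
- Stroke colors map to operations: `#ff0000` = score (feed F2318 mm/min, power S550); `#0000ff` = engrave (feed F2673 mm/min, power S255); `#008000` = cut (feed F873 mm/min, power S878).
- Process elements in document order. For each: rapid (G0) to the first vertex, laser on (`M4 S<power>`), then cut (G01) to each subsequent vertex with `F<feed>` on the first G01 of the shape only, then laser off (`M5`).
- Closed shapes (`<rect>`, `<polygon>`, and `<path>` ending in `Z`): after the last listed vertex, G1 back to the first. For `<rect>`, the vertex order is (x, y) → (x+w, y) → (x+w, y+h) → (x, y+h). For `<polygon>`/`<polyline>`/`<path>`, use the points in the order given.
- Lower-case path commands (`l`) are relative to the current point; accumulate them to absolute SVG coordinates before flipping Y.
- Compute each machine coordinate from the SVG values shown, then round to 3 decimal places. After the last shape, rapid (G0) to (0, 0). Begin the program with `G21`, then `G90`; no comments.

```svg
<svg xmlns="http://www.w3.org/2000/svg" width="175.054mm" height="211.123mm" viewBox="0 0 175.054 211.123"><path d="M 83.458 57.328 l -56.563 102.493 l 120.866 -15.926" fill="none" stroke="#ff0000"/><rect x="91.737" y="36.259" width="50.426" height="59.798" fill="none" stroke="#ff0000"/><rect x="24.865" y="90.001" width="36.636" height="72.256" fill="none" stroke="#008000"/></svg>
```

G21
G90
G0 X83.458 Y153.795
M4 S550
G01 X26.895 Y51.302 F2318
G01 X147.761 Y67.228
M5
G0 X91.737 Y174.864
M4 S550
G01 X142.163 Y174.864 F2318
G01 X142.163 Y115.066
G01 X91.737 Y115.066
G01 X91.737 Y174.864
M5
G0 X24.865 Y121.122
M4 S878
G01 X61.501 Y121.122 F873
G01 X61.501 Y48.866
G01 X24.865 Y48.866
G01 X24.865 Y121.122
M5
G0 X0.000 Y0.000

viewBox `0 0 175.054 211.123` with mm width/height → 1 unit = 1 mm. Flip: y_m = 211.123 − y_svg.

**Shape 1** — `<path>` open polyline, stroke `#ff0000` → score (S550, F2318). Machine vertices: (83.458,153.795) → (26.895,51.302) → (147.761,67.228). Open path.

**Shape 2** — `<rect>` rectangle, stroke `#ff0000` → score (S550, F2318). Machine vertices: (91.737,174.864) → (142.163,174.864) → (142.163,115.066) → (91.737,115.066) → (91.737,174.864). Closed: final G1 returns to the first vertex.

**Shape 3** — `<rect>` rectangle, stroke `#008000` → cut (S878, F873). Machine vertices: (24.865,121.122) → (61.501,121.122) → (61.501,48.866) → (24.865,48.866) → (24.865,121.122). Closed: final G1 returns to the first vertex.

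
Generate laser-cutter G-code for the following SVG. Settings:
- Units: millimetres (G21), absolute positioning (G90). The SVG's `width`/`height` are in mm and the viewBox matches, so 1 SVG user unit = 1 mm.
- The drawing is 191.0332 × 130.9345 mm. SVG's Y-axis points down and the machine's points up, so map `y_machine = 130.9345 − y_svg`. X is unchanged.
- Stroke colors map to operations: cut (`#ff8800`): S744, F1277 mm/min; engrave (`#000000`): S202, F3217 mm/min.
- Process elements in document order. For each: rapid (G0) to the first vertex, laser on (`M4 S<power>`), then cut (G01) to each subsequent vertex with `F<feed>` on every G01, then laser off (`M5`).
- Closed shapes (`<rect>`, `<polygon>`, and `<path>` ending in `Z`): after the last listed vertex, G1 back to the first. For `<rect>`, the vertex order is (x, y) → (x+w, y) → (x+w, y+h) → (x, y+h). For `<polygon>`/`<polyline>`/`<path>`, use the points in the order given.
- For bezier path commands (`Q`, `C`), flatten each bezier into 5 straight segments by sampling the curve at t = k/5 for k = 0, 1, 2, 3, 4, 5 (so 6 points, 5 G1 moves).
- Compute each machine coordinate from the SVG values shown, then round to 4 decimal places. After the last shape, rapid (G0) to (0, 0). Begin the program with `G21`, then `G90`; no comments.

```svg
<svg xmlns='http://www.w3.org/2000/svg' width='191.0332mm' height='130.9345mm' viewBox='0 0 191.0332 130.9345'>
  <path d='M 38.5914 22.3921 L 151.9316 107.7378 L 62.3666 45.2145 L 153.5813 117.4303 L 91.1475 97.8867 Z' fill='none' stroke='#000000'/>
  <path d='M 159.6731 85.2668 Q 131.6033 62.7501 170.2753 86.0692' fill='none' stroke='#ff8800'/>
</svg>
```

G21
G90
G0 X38.5914 Y108.5424
M4 S202
G01 X151.9316 Y23.1967 F3217
G01 X62.3666 Y85.7200 F3217
G01 X153.5813 Y13.5042 F3217
G01 X91.1475 Y33.0478 F3217
G01 X38.5914 Y108.5424 F3217
M5
G0 X159.6731 Y45.6677
M4 S744
G01 X151.1149 Y52.8409 F1277
G01 X147.8959 Y56.3473 F1277
G01 X150.0164 Y56.1869 F1277
G01 X157.4762 Y52.3595 F1277
G01 X170.2753 Y44.8653 F1277
M5
G0 X0.0000 Y0.0000

1 u = 1 mm; y_m = 130.9345 − y.

[1] `<path>` closed polygon, #000000→engrave S202 F3217: (38.5914,108.5424) → (151.9316,23.1967) → (62.3666,85.7200) → (153.5813,13.5042) → (91.1475,33.0478) → (38.5914,108.5424) (closed)

[2] `<path>` quadratic bezier, #ff8800→cut S744 F1277: (159.6731,45.6677) → (151.1149,52.8409) → (147.8959,56.3473) → (150.0164,56.1869) → (157.4762,52.3595) → (170.2753,44.8653)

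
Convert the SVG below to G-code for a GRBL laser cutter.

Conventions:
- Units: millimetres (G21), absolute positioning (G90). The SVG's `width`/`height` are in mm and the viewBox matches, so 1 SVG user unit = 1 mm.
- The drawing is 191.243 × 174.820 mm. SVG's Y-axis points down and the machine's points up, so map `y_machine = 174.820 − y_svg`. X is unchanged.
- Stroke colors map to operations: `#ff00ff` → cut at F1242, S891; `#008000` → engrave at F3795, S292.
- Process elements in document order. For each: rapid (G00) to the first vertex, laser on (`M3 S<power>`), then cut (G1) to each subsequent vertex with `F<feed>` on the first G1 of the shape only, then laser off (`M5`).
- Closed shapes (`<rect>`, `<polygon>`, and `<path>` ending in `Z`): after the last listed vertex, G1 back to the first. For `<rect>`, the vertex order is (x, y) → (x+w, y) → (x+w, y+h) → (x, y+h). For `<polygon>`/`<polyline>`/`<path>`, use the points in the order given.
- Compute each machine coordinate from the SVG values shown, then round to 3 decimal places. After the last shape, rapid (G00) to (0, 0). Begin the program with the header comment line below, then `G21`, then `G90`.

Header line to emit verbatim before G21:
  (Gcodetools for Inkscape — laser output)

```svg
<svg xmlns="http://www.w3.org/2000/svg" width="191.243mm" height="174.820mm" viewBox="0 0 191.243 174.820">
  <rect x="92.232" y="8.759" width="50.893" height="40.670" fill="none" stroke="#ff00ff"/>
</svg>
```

1 u = 1 mm; y_m = 174.820 − y.

[1] `<rect>` rectangle, #ff00ff→cut S891 F1242: (92.232,166.061) → (143.125,166.061) → (143.125,125.391) → (92.232,125.391) → (92.232,166.061) (closed)

(Gcodetools for Inkscape — laser output)
G21
G90
G00 X92.232 Y166.061
M3 S891
G1 X143.125 Y166.061 F1242
G1 X143.125 Y125.391
G1 X92.232 Y125.391
G1 X92.232 Y166.061
M5
G00 X0.000 Y0.000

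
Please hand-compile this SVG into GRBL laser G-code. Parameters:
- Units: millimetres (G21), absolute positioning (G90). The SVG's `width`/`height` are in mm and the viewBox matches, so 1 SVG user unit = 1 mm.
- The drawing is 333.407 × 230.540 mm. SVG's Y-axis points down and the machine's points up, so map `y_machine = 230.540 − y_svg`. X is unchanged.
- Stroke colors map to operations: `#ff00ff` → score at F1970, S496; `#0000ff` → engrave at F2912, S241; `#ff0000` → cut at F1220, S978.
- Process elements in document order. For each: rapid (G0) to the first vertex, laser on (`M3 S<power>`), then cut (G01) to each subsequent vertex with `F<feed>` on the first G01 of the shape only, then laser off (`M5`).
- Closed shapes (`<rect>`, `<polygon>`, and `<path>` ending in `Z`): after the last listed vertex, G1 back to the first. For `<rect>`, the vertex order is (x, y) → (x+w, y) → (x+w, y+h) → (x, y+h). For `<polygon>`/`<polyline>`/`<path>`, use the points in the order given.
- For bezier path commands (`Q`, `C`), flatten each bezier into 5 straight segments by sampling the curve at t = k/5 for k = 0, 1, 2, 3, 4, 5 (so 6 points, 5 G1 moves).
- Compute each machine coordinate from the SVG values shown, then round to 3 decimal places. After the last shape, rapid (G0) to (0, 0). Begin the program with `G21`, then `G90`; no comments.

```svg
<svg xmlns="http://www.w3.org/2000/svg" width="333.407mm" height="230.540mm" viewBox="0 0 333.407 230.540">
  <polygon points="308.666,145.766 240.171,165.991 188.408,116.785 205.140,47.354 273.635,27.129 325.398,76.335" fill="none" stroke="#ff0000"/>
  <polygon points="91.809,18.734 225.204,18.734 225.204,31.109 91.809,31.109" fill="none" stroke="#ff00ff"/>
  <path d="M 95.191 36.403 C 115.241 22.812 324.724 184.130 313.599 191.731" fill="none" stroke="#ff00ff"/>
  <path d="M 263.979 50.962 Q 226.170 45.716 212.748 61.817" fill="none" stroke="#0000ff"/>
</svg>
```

G21
G90
G0 X308.666 Y84.774
M3 S978
G01 X240.171 Y64.549 F1220
G01 X188.408 Y113.755
G01 X205.140 Y183.186
G01 X273.635 Y203.411
G01 X325.398 Y154.205
G01 X308.666 Y84.774
M5
G0 X91.809 Y211.806
M3 S496
G01 X225.204 Y211.806 F1970
G01 X225.204 Y199.431
G01 X91.809 Y199.431
G01 X91.809 Y211.806
M5
G0 X95.191 Y194.137
M3 S496
G01 X126.673 Y183.932 F1970
G01 X183.936 Y147.522
G01 X247.300 Y100.682
G01 X297.081 Y59.187
G01 X313.599 Y38.809
M5
G0 X263.979 Y179.578
M3 S241
G01 X249.831 Y180.823 F2912
G01 X237.634 Y180.359
G01 X227.388 Y178.188
G01 X219.092 Y174.310
G01 X212.748 Y168.723
M5
G0 X0.000 Y0.000

Since the viewBox matches the mm dimensions, user units are millimetres directly. The only transform is the Y-flip y_m = 230.540 − y_svg.

Shape 1 is a regular polygon drawn with `<polygon>`. Its stroke #ff0000 means cut at S978, F1220. After flipping Y the toolpath is (308.666,84.774) → (240.171,64.549) → (188.408,113.755) → (205.140,183.186) → (273.635,203.411) → (325.398,154.205) → (308.666,84.774), returning to the start.

Shape 2 is a rectangle drawn with `<polygon>`. Its stroke #ff00ff means score at S496, F1970. After flipping Y the toolpath is (91.809,211.806) → (225.204,211.806) → (225.204,199.431) → (91.809,199.431) → (91.809,211.806), returning to the start.

Shape 3 is a cubic bezier drawn with `<path>`. Its stroke #ff00ff means score at S496, F1970. After flipping Y the toolpath is (95.191,194.137) → (126.673,183.932) → (183.936,147.522) → (247.300,100.682) → (297.081,59.187) → (313.599,38.809).

Shape 4 is a quadratic bezier drawn with `<path>`. Its stroke #0000ff means engrave at S241, F2912. After flipping Y the toolpath is (263.979,179.578) → (249.831,180.823) → (237.634,180.359) → (227.388,178.188) → (219.092,174.310) → (212.748,168.723).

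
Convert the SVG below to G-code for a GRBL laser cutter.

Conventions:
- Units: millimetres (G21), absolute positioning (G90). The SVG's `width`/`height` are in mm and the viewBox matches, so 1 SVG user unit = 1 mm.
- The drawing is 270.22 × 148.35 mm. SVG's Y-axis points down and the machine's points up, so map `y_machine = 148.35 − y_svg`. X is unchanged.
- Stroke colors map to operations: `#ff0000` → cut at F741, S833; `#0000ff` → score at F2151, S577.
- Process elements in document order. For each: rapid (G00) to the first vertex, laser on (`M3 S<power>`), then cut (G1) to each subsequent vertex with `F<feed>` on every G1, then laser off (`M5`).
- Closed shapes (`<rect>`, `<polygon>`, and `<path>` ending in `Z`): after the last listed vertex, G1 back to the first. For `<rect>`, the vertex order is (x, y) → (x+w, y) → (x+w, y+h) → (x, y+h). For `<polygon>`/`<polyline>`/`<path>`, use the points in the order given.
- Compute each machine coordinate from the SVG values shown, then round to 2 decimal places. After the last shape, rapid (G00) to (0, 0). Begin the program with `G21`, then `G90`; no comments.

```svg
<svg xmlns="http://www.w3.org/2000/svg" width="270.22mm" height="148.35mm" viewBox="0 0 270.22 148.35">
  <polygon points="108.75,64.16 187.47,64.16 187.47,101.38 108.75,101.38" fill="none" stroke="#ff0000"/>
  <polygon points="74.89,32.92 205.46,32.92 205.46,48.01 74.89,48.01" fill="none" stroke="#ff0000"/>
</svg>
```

G21
G90
G00 X108.75 Y84.19
M3 S833
G1 X187.47 Y84.19 F741
G1 X187.47 Y46.97 F741
G1 X108.75 Y46.97 F741
G1 X108.75 Y84.19 F741
M5
G00 X74.89 Y115.43
M3 S833
G1 X205.46 Y115.43 F741
G1 X205.46 Y100.34 F741
G1 X74.89 Y100.34 F741
G1 X74.89 Y115.43 F741
M5
G00 X0.00 Y0.00

viewBox `0 0 270.22 148.35` with mm width/height → 1 unit = 1 mm. Flip: y_m = 148.35 − y_svg.

**Shape 1** — `<polygon>` rectangle, stroke `#ff0000` → cut (S833, F741). Machine vertices: (108.75,84.19) → (187.47,84.19) → (187.47,46.97) → (108.75,46.97) → (108.75,84.19). Closed: final G1 returns to the first vertex.

**Shape 2** — `<polygon>` rectangle, stroke `#ff0000` → cut (S833, F741). Machine vertices: (74.89,115.43) → (205.46,115.43) → (205.46,100.34) → (74.89,100.34) → (74.89,115.43). Closed: final G1 returns to the first vertex.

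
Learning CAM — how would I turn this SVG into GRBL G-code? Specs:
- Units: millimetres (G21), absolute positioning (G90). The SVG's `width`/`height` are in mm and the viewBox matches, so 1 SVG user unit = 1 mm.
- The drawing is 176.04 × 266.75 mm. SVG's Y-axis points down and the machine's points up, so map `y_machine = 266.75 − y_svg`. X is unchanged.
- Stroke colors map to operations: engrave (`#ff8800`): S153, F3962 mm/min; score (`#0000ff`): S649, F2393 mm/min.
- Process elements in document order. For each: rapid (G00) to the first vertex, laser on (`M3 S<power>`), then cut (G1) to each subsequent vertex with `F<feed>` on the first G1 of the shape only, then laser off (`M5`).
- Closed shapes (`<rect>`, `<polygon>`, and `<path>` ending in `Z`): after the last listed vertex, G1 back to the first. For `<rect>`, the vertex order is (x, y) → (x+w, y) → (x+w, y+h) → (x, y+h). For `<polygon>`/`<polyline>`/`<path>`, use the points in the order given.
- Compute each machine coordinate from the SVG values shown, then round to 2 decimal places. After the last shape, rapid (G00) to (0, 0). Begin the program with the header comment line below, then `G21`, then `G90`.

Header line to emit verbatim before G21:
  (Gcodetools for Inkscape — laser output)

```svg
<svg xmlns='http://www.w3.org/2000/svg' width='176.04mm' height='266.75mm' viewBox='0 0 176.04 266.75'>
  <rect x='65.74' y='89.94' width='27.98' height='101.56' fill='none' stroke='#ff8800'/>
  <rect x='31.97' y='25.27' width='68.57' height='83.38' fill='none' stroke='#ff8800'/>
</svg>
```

(Gcodetools for Inkscape — laser output)
G21
G90
G00 X65.74 Y176.81
M3 S153
G1 X93.72 Y176.81 F3962
G1 X93.72 Y75.25
G1 X65.74 Y75.25
G1 X65.74 Y176.81
M5
G00 X31.97 Y241.48
M3 S153
G1 X100.54 Y241.48 F3962
G1 X100.54 Y158.10
G1 X31.97 Y158.10
G1 X31.97 Y241.48
M5
G00 X0.00 Y0.00

Since the viewBox matches the mm dimensions, user units are millimetres directly. The only transform is the Y-flip y_m = 266.75 − y_svg.

Shape 1 is a rectangle drawn with `<rect>`. Its stroke #ff8800 means engrave at S153, F3962. After flipping Y the toolpath is (65.74,176.81) → (93.72,176.81) → (93.72,75.25) → (65.74,75.25) → (65.74,176.81), returning to the start.

Shape 2 is a rectangle drawn with `<rect>`. Its stroke #ff8800 means engrave at S153, F3962. After flipping Y the toolpath is (31.97,241.48) → (100.54,241.48) → (100.54,158.10) → (31.97,158.10) → (31.97,241.48), returning to the start.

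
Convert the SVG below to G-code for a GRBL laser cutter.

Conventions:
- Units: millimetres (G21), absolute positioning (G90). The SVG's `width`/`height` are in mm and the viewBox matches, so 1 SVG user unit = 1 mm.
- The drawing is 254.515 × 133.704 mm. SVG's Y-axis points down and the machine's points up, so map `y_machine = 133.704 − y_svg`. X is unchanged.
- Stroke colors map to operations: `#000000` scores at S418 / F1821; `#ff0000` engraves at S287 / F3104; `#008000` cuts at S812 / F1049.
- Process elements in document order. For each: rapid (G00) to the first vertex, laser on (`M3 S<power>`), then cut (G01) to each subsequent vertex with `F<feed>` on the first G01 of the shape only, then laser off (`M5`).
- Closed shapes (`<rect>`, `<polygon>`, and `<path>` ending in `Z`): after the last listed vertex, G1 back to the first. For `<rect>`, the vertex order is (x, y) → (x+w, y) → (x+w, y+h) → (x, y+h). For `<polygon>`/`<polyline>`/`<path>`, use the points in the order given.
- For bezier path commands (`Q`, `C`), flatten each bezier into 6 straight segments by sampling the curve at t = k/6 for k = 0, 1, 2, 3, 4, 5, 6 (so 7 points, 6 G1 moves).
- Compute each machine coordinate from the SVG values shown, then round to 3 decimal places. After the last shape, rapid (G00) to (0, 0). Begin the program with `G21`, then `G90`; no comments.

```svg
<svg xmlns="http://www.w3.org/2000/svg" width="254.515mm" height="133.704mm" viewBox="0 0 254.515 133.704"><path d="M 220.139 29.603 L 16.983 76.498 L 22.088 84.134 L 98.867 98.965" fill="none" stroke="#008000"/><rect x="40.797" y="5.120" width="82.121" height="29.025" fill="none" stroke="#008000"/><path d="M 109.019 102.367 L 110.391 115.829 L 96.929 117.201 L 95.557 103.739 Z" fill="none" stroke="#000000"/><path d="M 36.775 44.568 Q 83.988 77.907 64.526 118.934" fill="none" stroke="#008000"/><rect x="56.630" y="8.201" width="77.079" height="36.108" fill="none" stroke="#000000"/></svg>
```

Since the viewBox matches the mm dimensions, user units are millimetres directly. The only transform is the Y-flip y_m = 133.704 − y_svg.

Shape 1 is a open polyline drawn with `<path>`. Its stroke #008000 means cut at S812, F1049. After flipping Y the toolpath is (220.139,104.101) → (16.983,57.206) → (22.088,49.570) → (98.867,34.739).

Shape 2 is a rectangle drawn with `<rect>`. Its stroke #008000 means cut at S812, F1049. After flipping Y the toolpath is (40.797,128.584) → (122.918,128.584) → (122.918,99.559) → (40.797,99.559) → (40.797,128.584), returning to the start.

Shape 3 is a regular polygon drawn with `<path>`. Its stroke #000000 means score at S418, F1821. After flipping Y the toolpath is (109.019,31.337) → (110.391,17.875) → (96.929,16.503) → (95.557,29.965) → (109.019,31.337), returning to the start.

Shape 4 is a quadratic bezier drawn with `<path>`. Its stroke #008000 means cut at S812, F1049. After flipping Y the toolpath is (36.775,89.136) → (50.661,77.809) → (60.842,66.056) → (67.319,53.875) → (70.092,41.267) → (69.161,28.232) → (64.526,14.770).

Shape 5 is a rectangle drawn with `<rect>`. Its stroke #000000 means score at S418, F1821. After flipping Y the toolpath is (56.630,125.503) → (133.709,125.503) → (133.709,89.395) → (56.630,89.395) → (56.630,125.503), returning to the start.

G21
G90
G00 X220.139 Y104.101
M3 S812
G01 X16.983 Y57.206 F1049
G01 X22.088 Y49.570
G01 X98.867 Y34.739
M5
G00 X40.797 Y128.584
M3 S812
G01 X122.918 Y128.584 F1049
G01 X122.918 Y99.559
G01 X40.797 Y99.559
G01 X40.797 Y128.584
M5
G00 X109.019 Y31.337
M3 S418
G01 X110.391 Y17.875 F1821
G01 X96.929 Y16.503
G01 X95.557 Y29.965
G01 X109.019 Y31.337
M5
G00 X36.775 Y89.136
M3 S812
G01 X50.661 Y77.809 F1049
G01 X60.842 Y66.056
G01 X67.319 Y53.875
G01 X70.092 Y41.267
G01 X69.161 Y28.232
G01 X64.526 Y14.770
M5
G00 X56.630 Y125.503
M3 S418
G01 X133.709 Y125.503 F1821
G01 X133.709 Y89.395
G01 X56.630 Y89.395
G01 X56.630 Y125.503
M5
G00 X0.000 Y0.000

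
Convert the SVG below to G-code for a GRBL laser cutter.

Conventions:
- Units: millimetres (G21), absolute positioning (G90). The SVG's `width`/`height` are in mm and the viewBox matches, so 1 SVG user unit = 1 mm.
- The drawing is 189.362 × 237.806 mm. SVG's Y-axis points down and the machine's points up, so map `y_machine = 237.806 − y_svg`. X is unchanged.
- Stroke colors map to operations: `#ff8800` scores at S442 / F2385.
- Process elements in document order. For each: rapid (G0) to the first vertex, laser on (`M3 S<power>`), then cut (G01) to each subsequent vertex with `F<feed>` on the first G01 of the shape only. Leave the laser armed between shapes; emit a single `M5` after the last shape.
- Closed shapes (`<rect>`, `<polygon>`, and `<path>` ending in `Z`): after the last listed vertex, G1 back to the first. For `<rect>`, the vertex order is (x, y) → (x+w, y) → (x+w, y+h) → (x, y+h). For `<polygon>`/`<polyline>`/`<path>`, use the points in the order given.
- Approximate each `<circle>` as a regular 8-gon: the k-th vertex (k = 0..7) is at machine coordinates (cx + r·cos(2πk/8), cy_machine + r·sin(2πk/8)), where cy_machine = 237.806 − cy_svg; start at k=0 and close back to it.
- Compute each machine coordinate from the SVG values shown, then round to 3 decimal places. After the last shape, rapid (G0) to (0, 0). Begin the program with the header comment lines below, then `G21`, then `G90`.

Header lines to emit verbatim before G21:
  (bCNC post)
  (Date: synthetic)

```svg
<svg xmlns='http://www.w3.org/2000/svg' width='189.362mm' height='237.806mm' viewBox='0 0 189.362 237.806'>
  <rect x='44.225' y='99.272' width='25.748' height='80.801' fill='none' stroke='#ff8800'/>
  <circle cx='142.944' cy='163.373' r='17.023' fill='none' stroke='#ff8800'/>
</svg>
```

1 u = 1 mm; y_m = 237.806 − y.

[1] `<rect>` rectangle, #ff8800→score S442 F2385: (44.225,138.534) → (69.973,138.534) → (69.973,57.733) → (44.225,57.733) → (44.225,138.534) (closed)

[2] `<circle>` circle, #ff8800→score S442 F2385: (159.967,74.433) → (154.981,86.470) → (142.944,91.456) → (130.907,86.470) → (125.921,74.433) → (130.907,62.396) → (142.944,57.410) → (154.981,62.396) → (159.967,74.433) (closed)

(bCNC post)
(Date: synthetic)
G21
G90
G0 X44.225 Y138.534
M3 S442
G01 X69.973 Y138.534 F2385
G01 X69.973 Y57.733
G01 X44.225 Y57.733
G01 X44.225 Y138.534
G0 X159.967 Y74.433
M3 S442
G01 X154.981 Y86.470 F2385
G01 X142.944 Y91.456
G01 X130.907 Y86.470
G01 X125.921 Y74.433
G01 X130.907 Y62.396
G01 X142.944 Y57.410
G01 X154.981 Y62.396
G01 X159.967 Y74.433
M5
G0 X0.000 Y0.000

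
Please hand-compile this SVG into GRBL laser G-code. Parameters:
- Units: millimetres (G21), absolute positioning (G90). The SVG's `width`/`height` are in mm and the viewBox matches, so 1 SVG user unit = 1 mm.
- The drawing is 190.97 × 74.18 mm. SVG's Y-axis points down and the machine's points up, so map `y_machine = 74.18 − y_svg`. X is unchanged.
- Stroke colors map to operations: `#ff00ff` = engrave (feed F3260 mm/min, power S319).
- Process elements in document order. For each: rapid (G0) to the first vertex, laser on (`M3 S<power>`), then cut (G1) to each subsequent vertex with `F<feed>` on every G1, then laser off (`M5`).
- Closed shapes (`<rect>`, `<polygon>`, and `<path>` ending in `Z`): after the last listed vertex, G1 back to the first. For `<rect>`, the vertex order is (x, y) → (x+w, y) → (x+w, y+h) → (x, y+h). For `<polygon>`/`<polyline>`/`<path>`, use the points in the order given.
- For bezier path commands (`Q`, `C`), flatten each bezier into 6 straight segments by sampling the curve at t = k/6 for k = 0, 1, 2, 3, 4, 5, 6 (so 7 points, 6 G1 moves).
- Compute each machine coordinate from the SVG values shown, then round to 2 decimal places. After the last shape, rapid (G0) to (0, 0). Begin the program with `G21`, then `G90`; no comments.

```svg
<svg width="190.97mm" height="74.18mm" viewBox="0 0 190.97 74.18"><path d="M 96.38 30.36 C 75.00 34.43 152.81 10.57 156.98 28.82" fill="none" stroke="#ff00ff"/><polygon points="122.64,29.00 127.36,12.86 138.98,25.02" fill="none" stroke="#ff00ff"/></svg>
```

G21
G90
G0 X96.38 Y43.82
M3 S319
G1 X93.16 Y43.79 F3260
G1 X101.66 Y46.47 F3260
G1 X117.10 Y49.91 F3260
G1 X134.66 Y52.17 F3260
G1 X149.56 Y51.30 F3260
G1 X156.98 Y45.36 F3260
M5
G0 X122.64 Y45.18
M3 S319
G1 X127.36 Y61.32 F3260
G1 X138.98 Y49.16 F3260
G1 X122.64 Y45.18 F3260
M5
G0 X0.00 Y0.00

1 u = 1 mm; y_m = 74.18 − y.

[1] `<path>` cubic bezier, #ff00ff→engrave S319 F3260: (96.38,43.82) → (93.16,43.79) → (101.66,46.47) → (117.10,49.91) → (134.66,52.17) → (149.56,51.30) → (156.98,45.36)

[2] `<polygon>` regular polygon, #ff00ff→engrave S319 F3260: (122.64,45.18) → (127.36,61.32) → (138.98,49.16) → (122.64,45.18) (closed)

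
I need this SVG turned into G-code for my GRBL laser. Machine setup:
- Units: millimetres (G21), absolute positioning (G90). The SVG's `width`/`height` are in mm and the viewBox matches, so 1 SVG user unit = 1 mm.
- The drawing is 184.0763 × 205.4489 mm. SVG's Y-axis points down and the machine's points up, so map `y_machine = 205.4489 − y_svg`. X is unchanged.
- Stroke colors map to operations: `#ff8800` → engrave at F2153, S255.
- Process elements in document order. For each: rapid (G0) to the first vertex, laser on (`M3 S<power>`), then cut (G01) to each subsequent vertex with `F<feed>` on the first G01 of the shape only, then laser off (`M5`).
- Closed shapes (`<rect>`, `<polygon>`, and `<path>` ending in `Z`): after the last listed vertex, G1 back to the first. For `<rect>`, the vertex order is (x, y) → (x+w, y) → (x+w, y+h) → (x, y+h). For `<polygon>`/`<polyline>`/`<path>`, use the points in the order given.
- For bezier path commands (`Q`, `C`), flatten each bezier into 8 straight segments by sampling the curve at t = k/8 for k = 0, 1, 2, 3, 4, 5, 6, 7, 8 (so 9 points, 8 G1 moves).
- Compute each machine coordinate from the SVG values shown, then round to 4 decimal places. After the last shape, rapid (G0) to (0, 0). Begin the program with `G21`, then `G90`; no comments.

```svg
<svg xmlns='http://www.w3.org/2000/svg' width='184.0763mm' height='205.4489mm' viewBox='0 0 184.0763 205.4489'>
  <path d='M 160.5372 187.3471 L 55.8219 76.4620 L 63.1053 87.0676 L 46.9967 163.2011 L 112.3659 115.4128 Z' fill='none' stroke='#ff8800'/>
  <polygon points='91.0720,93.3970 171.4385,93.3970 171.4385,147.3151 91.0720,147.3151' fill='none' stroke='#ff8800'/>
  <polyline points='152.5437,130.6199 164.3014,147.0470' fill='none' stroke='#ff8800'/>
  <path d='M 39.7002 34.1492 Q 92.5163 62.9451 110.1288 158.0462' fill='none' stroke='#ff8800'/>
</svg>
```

1 u = 1 mm; y_m = 205.4489 − y.

[1] `<path>` closed polygon, #ff8800→engrave S255 F2153: (160.5372,18.1018) → (55.8219,128.9869) → (63.1053,118.3813) → (46.9967,42.2478) → (112.3659,90.0361) → (160.5372,18.1018) (closed)

[2] `<polygon>` rectangle, #ff8800→engrave S255 F2153: (91.0720,112.0519) → (171.4385,112.0519) → (171.4385,58.1338) → (91.0720,58.1338) → (91.0720,112.0519) (closed)

[3] `<polyline>` line segment, #ff8800→engrave S255 F2153: (152.5437,74.8290) → (164.3014,58.4019)

[4] `<path>` quadratic bezier, #ff8800→engrave S255 F2153: (39.7002,171.2997) → (52.3542,163.0647) → (63.9080,152.7577) → (74.3618,140.3786) → (83.7154,125.9275) → (91.9689,109.4044) → (99.1223,90.8092) → (105.1756,70.1420) → (110.1288,47.4027)

G21
G90
G0 X160.5372 Y18.1018
M3 S255
G01 X55.8219 Y128.9869 F2153
G01 X63.1053 Y118.3813
G01 X46.9967 Y42.2478
G01 X112.3659 Y90.0361
G01 X160.5372 Y18.1018
M5
G0 X91.0720 Y112.0519
M3 S255
G01 X171.4385 Y112.0519 F2153
G01 X171.4385 Y58.1338
G01 X91.0720 Y58.1338
G01 X91.0720 Y112.0519
M5
G0 X152.5437 Y74.8290
M3 S255
G01 X164.3014 Y58.4019 F2153
M5
G0 X39.7002 Y171.2997
M3 S255
G01 X52.3542 Y163.0647 F2153
G01 X63.9080 Y152.7577
G01 X74.3618 Y140.3786
G01 X83.7154 Y125.9275
G01 X91.9689 Y109.4044
G01 X99.1223 Y90.8092
G01 X105.1756 Y70.1420
G01 X110.1288 Y47.4027
M5
G0 X0.0000 Y0.0000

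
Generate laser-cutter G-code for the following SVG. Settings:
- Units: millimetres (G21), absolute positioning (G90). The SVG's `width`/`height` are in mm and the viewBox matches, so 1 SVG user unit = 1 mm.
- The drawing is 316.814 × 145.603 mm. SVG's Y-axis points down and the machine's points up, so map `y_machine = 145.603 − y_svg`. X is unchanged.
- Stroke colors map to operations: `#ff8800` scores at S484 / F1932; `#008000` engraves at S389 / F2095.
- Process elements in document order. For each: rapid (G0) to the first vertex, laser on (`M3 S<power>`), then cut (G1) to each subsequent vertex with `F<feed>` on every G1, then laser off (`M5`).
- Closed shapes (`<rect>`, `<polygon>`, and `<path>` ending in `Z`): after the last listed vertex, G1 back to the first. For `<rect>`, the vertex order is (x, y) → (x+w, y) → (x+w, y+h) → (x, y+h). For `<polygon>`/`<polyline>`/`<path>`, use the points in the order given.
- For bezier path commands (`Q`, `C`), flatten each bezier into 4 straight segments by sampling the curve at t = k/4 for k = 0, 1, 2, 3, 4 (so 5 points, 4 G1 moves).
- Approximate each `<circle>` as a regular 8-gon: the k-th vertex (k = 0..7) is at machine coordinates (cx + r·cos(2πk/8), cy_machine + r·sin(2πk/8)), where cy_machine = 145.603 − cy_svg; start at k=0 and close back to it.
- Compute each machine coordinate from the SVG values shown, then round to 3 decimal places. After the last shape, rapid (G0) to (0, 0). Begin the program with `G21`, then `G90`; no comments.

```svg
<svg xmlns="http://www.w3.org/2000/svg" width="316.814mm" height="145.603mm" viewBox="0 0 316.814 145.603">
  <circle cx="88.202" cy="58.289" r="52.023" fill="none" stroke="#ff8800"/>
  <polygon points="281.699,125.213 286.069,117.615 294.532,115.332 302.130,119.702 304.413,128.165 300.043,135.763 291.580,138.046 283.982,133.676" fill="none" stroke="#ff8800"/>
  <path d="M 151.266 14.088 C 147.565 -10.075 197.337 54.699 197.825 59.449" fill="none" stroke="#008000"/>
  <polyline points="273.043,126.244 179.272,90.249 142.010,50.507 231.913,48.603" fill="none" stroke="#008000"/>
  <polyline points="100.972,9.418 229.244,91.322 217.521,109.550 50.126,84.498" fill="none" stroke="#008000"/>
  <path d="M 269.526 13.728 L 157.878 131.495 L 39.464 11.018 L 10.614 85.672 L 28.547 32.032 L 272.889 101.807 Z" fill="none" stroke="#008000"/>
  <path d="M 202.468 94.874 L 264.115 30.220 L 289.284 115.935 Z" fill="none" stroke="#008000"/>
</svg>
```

G21
G90
G0 X140.225 Y87.314
M3 S484
G1 X124.988 Y124.100 F1932
G1 X88.202 Y139.337 F1932
G1 X51.416 Y124.100 F1932
G1 X36.179 Y87.314 F1932
G1 X51.416 Y50.528 F1932
G1 X88.202 Y35.291 F1932
G1 X124.988 Y50.528 F1932
G1 X140.225 Y87.314 F1932
M5
G0 X281.699 Y20.390
M3 S484
G1 X286.069 Y27.988 F1932
G1 X294.532 Y30.271 F1932
G1 X302.130 Y25.901 F1932
G1 X304.413 Y17.438 F1932
G1 X300.043 Y9.840 F1932
G1 X291.580 Y7.557 F1932
G1 X283.982 Y11.927 F1932
G1 X281.699 Y20.390 F1932
M5
G0 X151.266 Y131.515
M3 S389
G1 X156.911 Y135.289 F2095
G1 X172.975 Y119.677 F2095
G1 X189.824 Y98.643 F2095
G1 X197.825 Y86.154 F2095
M5
G0 X273.043 Y19.359
M3 S389
G1 X179.272 Y55.354 F2095
G1 X142.010 Y95.096 F2095
G1 X231.913 Y97.000 F2095
M5
G0 X100.972 Y136.185
M3 S389
G1 X229.244 Y54.281 F2095
G1 X217.521 Y36.053 F2095
G1 X50.126 Y61.105 F2095
M5
G0 X269.526 Y131.875
M3 S389
G1 X157.878 Y14.108 F2095
G1 X39.464 Y134.585 F2095
G1 X10.614 Y59.931 F2095
G1 X28.547 Y113.571 F2095
G1 X272.889 Y43.796 F2095
G1 X269.526 Y131.875 F2095
M5
G0 X202.468 Y50.729
M3 S389
G1 X264.115 Y115.383 F2095
G1 X289.284 Y29.668 F2095
G1 X202.468 Y50.729 F2095
M5
G0 X0.000 Y0.000

viewBox `0 0 316.814 145.603` with mm width/height → 1 unit = 1 mm. Flip: y_m = 145.603 − y_svg.

**Shape 1** — `<circle>` circle, stroke `#ff8800` → score (S484, F1932). Machine vertices: (140.225,87.314) → (124.988,124.100) → (88.202,139.337) → (51.416,124.100) → (36.179,87.314) → (51.416,50.528) → (88.202,35.291) → (124.988,50.528) → (140.225,87.314). Closed: final G1 returns to the first vertex.

**Shape 2** — `<polygon>` regular polygon, stroke `#ff8800` → score (S484, F1932). Machine vertices: (281.699,20.390) → (286.069,27.988) → (294.532,30.271) → (302.130,25.901) → (304.413,17.438) → (300.043,9.840) → (291.580,7.557) → (283.982,11.927) → (281.699,20.390). Closed: final G1 returns to the first vertex.

**Shape 3** — `<path>` cubic bezier, stroke `#008000` → engrave (S389, F2095). Control points (SVG): P0=(151.266,14.088), P1=(147.565,-10.075), P2=(197.337,54.699), P3=(197.825,59.449); sampled at t=k/4. Machine vertices: (151.266,131.515) → (156.911,135.289) → (172.975,119.677) → (189.824,98.643) → (197.825,86.154). Open path.

**Shape 4** — `<polyline>` open polyline, stroke `#008000` → engrave (S389, F2095). Machine vertices: (273.043,19.359) → (179.272,55.354) → (142.010,95.096) → (231.913,97.000). Open path.

**Shape 5** — `<polyline>` open polyline, stroke `#008000` → engrave (S389, F2095). Machine vertices: (100.972,136.185) → (229.244,54.281) → (217.521,36.053) → (50.126,61.105). Open path.

**Shape 6** — `<path>` closed polygon, stroke `#008000` → engrave (S389, F2095). Machine vertices: (269.526,131.875) → (157.878,14.108) → (39.464,134.585) → (10.614,59.931) → (28.547,113.571) → (272.889,43.796) → (269.526,131.875). Closed: final G1 returns to the first vertex.

**Shape 7** — `<path>` regular polygon, stroke `#008000` → engrave (S389, F2095). Machine vertices: (202.468,50.729) → (264.115,115.383) → (289.284,29.668) → (202.468,50.729). Closed: final G1 returns to the first vertex.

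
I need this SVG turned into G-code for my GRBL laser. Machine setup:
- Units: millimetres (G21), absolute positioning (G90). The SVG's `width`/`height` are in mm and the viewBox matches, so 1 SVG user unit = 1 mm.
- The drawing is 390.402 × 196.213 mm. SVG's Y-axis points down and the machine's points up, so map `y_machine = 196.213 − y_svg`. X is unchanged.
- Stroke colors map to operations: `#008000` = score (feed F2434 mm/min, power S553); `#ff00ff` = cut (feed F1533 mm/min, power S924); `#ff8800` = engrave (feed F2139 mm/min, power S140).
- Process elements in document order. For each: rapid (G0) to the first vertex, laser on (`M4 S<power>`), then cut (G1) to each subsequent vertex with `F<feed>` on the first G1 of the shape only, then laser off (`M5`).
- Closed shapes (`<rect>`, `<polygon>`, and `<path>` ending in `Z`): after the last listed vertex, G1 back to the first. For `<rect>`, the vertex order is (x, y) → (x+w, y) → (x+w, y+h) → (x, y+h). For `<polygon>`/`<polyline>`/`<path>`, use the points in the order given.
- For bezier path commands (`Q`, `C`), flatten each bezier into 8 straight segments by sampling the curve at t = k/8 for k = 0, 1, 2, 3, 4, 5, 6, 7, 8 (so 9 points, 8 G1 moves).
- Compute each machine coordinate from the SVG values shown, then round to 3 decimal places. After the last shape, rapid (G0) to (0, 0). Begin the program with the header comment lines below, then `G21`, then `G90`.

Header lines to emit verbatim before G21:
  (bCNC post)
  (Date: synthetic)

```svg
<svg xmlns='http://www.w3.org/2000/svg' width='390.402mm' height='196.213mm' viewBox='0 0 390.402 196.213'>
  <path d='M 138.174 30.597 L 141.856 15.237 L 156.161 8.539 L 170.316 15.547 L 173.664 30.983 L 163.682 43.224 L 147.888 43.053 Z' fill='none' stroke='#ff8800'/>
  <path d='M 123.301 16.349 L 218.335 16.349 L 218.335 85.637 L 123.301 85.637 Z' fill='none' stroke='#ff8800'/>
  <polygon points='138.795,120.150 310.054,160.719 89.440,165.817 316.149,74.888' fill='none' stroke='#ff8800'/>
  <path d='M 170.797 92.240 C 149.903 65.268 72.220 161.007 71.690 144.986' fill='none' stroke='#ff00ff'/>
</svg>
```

(bCNC post)
(Date: synthetic)
G21
G90
G0 X138.174 Y165.616
M4 S140
G1 X141.856 Y180.976 F2139
G1 X156.161 Y187.674
G1 X170.316 Y180.666
G1 X173.664 Y165.230
G1 X163.682 Y152.989
G1 X147.888 Y153.160
G1 X138.174 Y165.616
M5
G0 X123.301 Y179.864
M4 S140
G1 X218.335 Y179.864 F2139
G1 X218.335 Y110.576
G1 X123.301 Y110.576
G1 X123.301 Y179.864
M5
G0 X138.795 Y76.063
M4 S140
G1 X310.054 Y35.494 F2139
G1 X89.440 Y30.396
G1 X316.149 Y121.325
G1 X138.795 Y76.063
M5
G0 X170.797 Y103.973
M4 S924
G1 X160.561 Y108.793 F1533
G1 X146.571 Y104.857
G1 X130.397 Y94.912
G1 X113.607 Y81.707
G1 X97.772 Y67.987
G1 X84.461 Y56.503
G1 X75.244 Y50.000
G1 X71.690 Y51.227
M5
G0 X0.000 Y0.000

Since the viewBox matches the mm dimensions, user units are millimetres directly. The only transform is the Y-flip y_m = 196.213 − y_svg.

Shape 1 is a regular polygon drawn with `<path>`. Its stroke #ff8800 means engrave at S140, F2139. After flipping Y the toolpath is (138.174,165.616) → (141.856,180.976) → (156.161,187.674) → (170.316,180.666) → (173.664,165.230) → (163.682,152.989) → (147.888,153.160) → (138.174,165.616), returning to the start.

Shape 2 is a rectangle drawn with `<path>`. Its stroke #ff8800 means engrave at S140, F2139. After flipping Y the toolpath is (123.301,179.864) → (218.335,179.864) → (218.335,110.576) → (123.301,110.576) → (123.301,179.864), returning to the start.

Shape 3 is a closed polygon drawn with `<polygon>`. Its stroke #ff8800 means engrave at S140, F2139. After flipping Y the toolpath is (138.795,76.063) → (310.054,35.494) → (89.440,30.396) → (316.149,121.325) → (138.795,76.063), returning to the start.

Shape 4 is a cubic bezier drawn with `<path>`. Its stroke #ff00ff means cut at S924, F1533. After flipping Y the toolpath is (170.797,103.973) → (160.561,108.793) → (146.571,104.857) → (130.397,94.912) → (113.607,81.707) → (97.772,67.987) → (84.461,56.503) → (75.244,50.000) → (71.690,51.227).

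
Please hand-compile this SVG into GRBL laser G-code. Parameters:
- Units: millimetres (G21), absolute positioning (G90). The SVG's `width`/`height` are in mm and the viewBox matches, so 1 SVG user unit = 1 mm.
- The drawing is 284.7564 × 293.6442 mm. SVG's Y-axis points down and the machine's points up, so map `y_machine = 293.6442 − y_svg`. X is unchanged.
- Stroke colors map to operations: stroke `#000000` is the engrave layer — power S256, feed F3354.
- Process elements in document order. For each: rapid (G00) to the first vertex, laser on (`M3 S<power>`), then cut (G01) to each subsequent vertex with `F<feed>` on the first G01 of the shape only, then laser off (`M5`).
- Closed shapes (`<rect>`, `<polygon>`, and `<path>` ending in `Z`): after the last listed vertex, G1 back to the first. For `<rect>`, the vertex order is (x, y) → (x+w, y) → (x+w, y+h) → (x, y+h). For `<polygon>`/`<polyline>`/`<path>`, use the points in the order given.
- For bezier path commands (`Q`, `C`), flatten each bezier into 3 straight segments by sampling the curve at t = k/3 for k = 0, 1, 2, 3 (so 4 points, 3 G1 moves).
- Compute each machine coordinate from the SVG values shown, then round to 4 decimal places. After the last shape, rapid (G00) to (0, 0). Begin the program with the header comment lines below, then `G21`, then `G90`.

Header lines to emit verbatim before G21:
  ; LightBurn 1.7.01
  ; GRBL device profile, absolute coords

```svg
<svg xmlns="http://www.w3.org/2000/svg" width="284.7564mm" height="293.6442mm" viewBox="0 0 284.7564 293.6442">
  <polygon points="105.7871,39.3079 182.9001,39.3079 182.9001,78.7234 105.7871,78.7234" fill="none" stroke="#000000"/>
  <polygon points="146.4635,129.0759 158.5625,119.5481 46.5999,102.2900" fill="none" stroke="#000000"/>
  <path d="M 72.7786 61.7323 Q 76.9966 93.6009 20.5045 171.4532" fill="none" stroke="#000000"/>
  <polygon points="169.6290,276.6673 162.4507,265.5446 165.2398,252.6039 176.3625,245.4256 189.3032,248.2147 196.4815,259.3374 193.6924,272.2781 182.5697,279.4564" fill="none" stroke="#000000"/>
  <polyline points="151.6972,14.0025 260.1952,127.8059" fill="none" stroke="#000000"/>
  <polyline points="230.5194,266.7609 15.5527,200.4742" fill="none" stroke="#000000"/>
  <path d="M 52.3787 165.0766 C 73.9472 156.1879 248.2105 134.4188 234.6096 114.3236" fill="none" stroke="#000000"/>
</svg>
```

viewBox `0 0 284.7564 293.6442` with mm width/height → 1 unit = 1 mm. Flip: y_m = 293.6442 − y_svg.

**Shape 1** — `<polygon>` rectangle, stroke `#000000` → engrave (S256, F3354). Machine vertices: (105.7871,254.3363) → (182.9001,254.3363) → (182.9001,214.9208) → (105.7871,214.9208) → (105.7871,254.3363). Closed: final G1 returns to the first vertex.

**Shape 2** — `<polygon>` closed polygon, stroke `#000000` → engrave (S256, F3354). Machine vertices: (146.4635,164.5683) → (158.5625,174.0961) → (46.5999,191.3542) → (146.4635,164.5683). Closed: final G1 returns to the first vertex.

**Shape 3** — `<path>` quadratic bezier, stroke `#000000` → engrave (S256, F3354). Control points (SVG): P0=(72.7786,61.7323), P1=(76.9966,93.6009), P2=(20.5045,171.4532); sampled at t=k/3. Machine vertices: (72.7786,231.9119) → (68.8450,205.5569) → (51.4203,168.9832) → (20.5045,122.1910). Open path.

**Shape 4** — `<polygon>` regular polygon, stroke `#000000` → engrave (S256, F3354). Machine vertices: (169.6290,16.9769) → (162.4507,28.0996) → (165.2398,41.0403) → (176.3625,48.2186) → (189.3032,45.4295) → (196.4815,34.3068) → (193.6924,21.3661) → (182.5697,14.1878) → (169.6290,16.9769). Closed: final G1 returns to the first vertex.

**Shape 5** — `<polyline>` line segment, stroke `#000000` → engrave (S256, F3354). Machine vertices: (151.6972,279.6417) → (260.1952,165.8383). Open path.

**Shape 6** — `<polyline>` line segment, stroke `#000000` → engrave (S256, F3354). Machine vertices: (230.5194,26.8833) → (15.5527,93.1700). Open path.

**Shape 7** — `<path>` cubic bezier, stroke `#000000` → engrave (S256, F3354). Control points (SVG): P0=(52.3787,165.0766), P1=(73.9472,156.1879), P2=(248.2105,134.4188), P3=(234.6096,114.3236); sampled at t=k/3. Machine vertices: (52.3787,128.5676) → (112.2322,141.2107) → (198.2024,159.2065) → (234.6096,179.3206). Open path.

; LightBurn 1.7.01
; GRBL device profile, absolute coords
G21
G90
G00 X105.7871 Y254.3363
M3 S256
G01 X182.9001 Y254.3363 F3354
G01 X182.9001 Y214.9208
G01 X105.7871 Y214.9208
G01 X105.7871 Y254.3363
M5
G00 X146.4635 Y164.5683
M3 S256
G01 X158.5625 Y174.0961 F3354
G01 X46.5999 Y191.3542
G01 X146.4635 Y164.5683
M5
G00 X72.7786 Y231.9119
M3 S256
G01 X68.8450 Y205.5569 F3354
G01 X51.4203 Y168.9832
G01 X20.5045 Y122.1910
M5
G00 X169.6290 Y16.9769
M3 S256
G01 X162.4507 Y28.0996 F3354
G01 X165.2398 Y41.0403
G01 X176.3625 Y48.2186
G01 X189.3032 Y45.4295
G01 X196.4815 Y34.3068
G01 X193.6924 Y21.3661
G01 X182.5697 Y14.1878
G01 X169.6290 Y16.9769
M5
G00 X151.6972 Y279.6417
M3 S256
G01 X260.1952 Y165.8383 F3354
M5
G00 X230.5194 Y26.8833
M3 S256
G01 X15.5527 Y93.1700 F3354
M5
G00 X52.3787 Y128.5676
M3 S256
G01 X112.2322 Y141.2107 F3354
G01 X198.2024 Y159.2065
G01 X234.6096 Y179.3206
M5
G00 X0.0000 Y0.0000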